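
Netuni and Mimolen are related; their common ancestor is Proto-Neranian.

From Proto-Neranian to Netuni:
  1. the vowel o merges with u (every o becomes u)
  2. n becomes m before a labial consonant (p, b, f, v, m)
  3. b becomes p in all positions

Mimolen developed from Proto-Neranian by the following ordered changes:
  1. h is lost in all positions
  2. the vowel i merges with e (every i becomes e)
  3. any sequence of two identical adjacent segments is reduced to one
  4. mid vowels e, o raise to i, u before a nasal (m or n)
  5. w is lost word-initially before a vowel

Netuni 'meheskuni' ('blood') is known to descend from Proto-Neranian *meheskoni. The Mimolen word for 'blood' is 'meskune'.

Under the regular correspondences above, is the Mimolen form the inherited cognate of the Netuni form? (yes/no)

yes

Derive the expected Mimolen reflex of *meheskoni:
Mimolen: *meheskoni > meeskoni > meeskone > meskone > meskune  (by h-loss, vowel merger, degemination, pre-nasal raising)
Mimolen 'meskune' matches the regular reflex exactly, so the pair is cognate.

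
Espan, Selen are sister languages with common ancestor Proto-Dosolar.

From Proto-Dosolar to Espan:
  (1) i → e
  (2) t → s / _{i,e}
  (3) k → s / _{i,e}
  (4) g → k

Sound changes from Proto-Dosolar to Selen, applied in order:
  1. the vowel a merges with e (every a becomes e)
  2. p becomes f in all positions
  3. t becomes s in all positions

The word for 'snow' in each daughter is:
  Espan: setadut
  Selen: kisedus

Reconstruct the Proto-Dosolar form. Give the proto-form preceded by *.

Position 7: Espan has t, Selen has s. Espan preserves t here (none of its changes turn any other segment into t), so the proto-segment is *t.
Position 4: Espan has a, Selen has e. Espan preserves a here (none of its changes turn any other segment into a), so the proto-segment is *a.
Position 1: Espan has s, Selen has k. Selen preserves k here (none of its changes turn any other segment into k), so the proto-segment is *k.
Continuing position by position gives *kitadut; check it forward:
Espan: *kitadut > ketadut > setadut  (by vowel merger, palatalisation)
Selen: start from *kitadut.
  rule 1 (vowel merger): kitadut → kitedut
  rule 2: no change — kitedut
  rule 3 (unconditioned shift): kitedut → kisedus
  ⇒ Selen kisedus
Only *kitadut yields all of Espan setadut, Selen kisedus.

*kitadut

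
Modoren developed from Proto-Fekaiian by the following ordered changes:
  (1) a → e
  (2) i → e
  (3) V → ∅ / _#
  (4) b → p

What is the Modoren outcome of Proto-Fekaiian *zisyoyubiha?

zesyoyupeh

Modoren: start from *zisyoyubiha.
  rule 1 (vowel merger): zisyoyubiha → zisyoyubihe
  rule 2 (vowel merger): zisyoyubihe → zesyoyubehe
  rule 3 (apocope): zesyoyubehe → zesyoyubeh
  rule 4 (unconditioned shift): zesyoyubeh → zesyoyupeh
  ⇒ Modoren zesyoyupeh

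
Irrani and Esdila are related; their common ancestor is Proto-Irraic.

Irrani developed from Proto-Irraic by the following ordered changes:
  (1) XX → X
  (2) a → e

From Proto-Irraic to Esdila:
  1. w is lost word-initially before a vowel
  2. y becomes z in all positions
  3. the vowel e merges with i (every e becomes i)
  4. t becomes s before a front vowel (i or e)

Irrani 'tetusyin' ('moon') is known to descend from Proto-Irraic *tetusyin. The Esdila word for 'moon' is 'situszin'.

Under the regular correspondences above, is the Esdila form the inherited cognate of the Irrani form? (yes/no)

yes

Derive the expected Esdila reflex of *tetusyin:
Esdila: *tetusyin > tetuszin > tituszin > situszin  (by unconditioned shift, vowel merger, palatalisation)
Esdila 'situszin' matches the regular reflex exactly, so the pair is cognate.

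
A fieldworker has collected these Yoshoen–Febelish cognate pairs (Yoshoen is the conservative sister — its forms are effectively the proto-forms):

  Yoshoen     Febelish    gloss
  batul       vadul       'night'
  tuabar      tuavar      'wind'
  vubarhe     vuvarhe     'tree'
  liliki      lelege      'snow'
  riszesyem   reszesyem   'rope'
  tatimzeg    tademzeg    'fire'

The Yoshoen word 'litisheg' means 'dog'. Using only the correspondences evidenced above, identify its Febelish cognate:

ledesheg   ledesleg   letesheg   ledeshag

ledesheg

liliki ~ lelege, riszesyem ~ reszesyem — Yoshoen i corresponds to Febelish e after a consonant, before a consonant other than r, m, n, p, b, f, v.
tatimzeg ~ tademzeg — Yoshoen t corresponds to Febelish d between vowels (before a front vowel).
Applying these to Yoshoen 'litisheg':
  litisheg → letisheg   (i→e after a consonant, before a consonant other than r, m, n, p, b, f, v)
  letisheg → ledisheg   (t→d between vowels (before a front vowel))
  ledisheg → ledesheg   (i→e after a consonant, before a consonant other than r, m, n, p, b, f, v)
So the Febelish cognate is 'ledesheg'.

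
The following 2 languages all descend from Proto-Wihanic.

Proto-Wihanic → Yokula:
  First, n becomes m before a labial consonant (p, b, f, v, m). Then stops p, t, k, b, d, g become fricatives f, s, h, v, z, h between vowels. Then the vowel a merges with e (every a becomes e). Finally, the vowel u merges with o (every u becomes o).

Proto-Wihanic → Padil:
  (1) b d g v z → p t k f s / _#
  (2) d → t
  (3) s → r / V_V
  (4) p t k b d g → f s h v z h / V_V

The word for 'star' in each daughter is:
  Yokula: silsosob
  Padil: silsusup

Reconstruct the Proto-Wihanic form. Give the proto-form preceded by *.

*silsutub

Position 7: Yokula has o, Padil has u. Padil preserves u here (none of its changes turn any other segment into u), so the proto-segment is *u.
Position 6: Yokula has s, Padil has s. Taking the neighbouring segments as reconstructed: Yokula s could go back to *t or *s; Padil s could go back to *t or *d — the one source consistent with every daughter is *t.
Continuing position by position gives *silsutub; check it forward:
Yokula: start from *silsutub.
  rule 1: no change — silsutub
  rule 2 (intervocalic lenition): silsutub → silsusub
  rule 3: no change — silsusub
  rule 4 (vowel merger): silsusub → silsosob
  ⇒ Yokula silsosob
Padil: start from *silsutub.
  rule 1 (final devoicing): silsutub → silsutup
  rule 2: no change — silsutup
  rule 3: no change — silsutup
  rule 4 (intervocalic lenition): silsutup → silsusup
  ⇒ Padil silsusup
No other proto-form is consistent with every reflex, so the reconstruction is *silsutub.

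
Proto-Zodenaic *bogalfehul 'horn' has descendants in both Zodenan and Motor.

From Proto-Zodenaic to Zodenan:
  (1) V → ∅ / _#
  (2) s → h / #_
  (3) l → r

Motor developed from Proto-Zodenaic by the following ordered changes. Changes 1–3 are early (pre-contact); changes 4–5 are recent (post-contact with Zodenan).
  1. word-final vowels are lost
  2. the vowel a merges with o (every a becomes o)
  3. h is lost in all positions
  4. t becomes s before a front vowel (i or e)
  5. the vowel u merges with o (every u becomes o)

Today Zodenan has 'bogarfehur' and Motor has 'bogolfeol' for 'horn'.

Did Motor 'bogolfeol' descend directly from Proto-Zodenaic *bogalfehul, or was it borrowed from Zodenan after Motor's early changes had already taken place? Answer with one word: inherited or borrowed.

If inherited, *bogalfehul would pass through all of Motor's changes:
Motor: *bogalfehul > bogolfehul > bogolfeul > bogolfeol  (by vowel merger, h-loss, vowel merger)
If borrowed from Zodenan 'bogarfehur' after the early changes, it would undergo only the recent ones:
  rule 4 (palatalisation): no change (bogarfehur)
  rule 5 (vowel merger): bogarfehur → bogarfehor
  ⇒ as a loan: bogarfehor
Motor 'bogolfeol' matches the inherited outcome exactly, so it is an inherited cognate, not a loan.

inherited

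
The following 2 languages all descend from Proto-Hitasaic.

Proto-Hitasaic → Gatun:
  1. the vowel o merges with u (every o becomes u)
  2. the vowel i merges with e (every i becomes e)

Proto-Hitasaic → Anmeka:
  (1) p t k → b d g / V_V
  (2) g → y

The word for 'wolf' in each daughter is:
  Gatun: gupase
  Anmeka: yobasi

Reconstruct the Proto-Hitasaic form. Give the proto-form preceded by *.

*gopasi

Position 1: Gatun has g, Anmeka has y. Gatun preserves g here (none of its changes turn any other segment into g), so the proto-segment is *g.
Position 2: Gatun has u, Anmeka has o. Anmeka preserves o here (none of its changes turn any other segment into o), so the proto-segment is *o.
Continuing position by position gives *gopasi; check it forward:
Gatun: start from *gopasi.
  rule 1 (vowel merger): gopasi → gupasi
  rule 2 (vowel merger): gupasi → gupase
  ⇒ Gatun gupase
Anmeka: *gopasi
  gopasi → gobasi   [intervocalic voicing]
  gobasi → yobasi   [unconditioned shift]
  giving Anmeka yobasi.
No other proto-form is consistent with every reflex, so the reconstruction is *gopasi.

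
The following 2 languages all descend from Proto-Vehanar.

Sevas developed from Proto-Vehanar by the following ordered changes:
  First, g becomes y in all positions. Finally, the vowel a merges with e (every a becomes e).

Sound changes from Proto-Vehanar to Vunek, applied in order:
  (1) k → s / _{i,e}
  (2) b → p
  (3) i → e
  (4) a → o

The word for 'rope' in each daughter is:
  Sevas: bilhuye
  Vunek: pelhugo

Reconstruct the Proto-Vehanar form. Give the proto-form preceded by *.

*bilhuga

Position 7: Sevas has e, Vunek has o. Taking the neighbouring segments as reconstructed: Sevas e could go back to *a or *e; Vunek o could go back to *a or *o — the one source consistent with every daughter is *a.
Position 1: Sevas has b, Vunek has p. Sevas preserves b here (none of its changes turn any other segment into b), so the proto-segment is *b.
Position 6: Sevas has y, Vunek has g. Vunek preserves g here (none of its changes turn any other segment into g), so the proto-segment is *g.
This points to *bilhuga. Verify forward in each daughter:
Sevas: *bilhuga > bilhuya > bilhuye  (by unconditioned shift, vowel merger)
Vunek: *bilhuga
  bilhuga (rule 1 does not apply)
  bilhuga → pilhuga   [unconditioned shift]
  pilhuga → pelhuga   [vowel merger]
  pelhuga → pelhugo   [vowel merger]
  giving Vunek pelhugo.
No other proto-form is consistent with every reflex, so the reconstruction is *bilhuga.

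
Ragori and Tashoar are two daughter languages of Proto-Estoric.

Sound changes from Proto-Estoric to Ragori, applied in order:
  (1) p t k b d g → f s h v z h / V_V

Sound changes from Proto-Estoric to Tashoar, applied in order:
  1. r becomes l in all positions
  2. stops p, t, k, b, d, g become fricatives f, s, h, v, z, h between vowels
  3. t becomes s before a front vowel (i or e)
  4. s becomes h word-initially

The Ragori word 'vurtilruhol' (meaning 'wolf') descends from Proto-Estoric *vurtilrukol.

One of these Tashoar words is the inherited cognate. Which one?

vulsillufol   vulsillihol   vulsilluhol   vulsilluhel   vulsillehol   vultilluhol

Tashoar: *vurtilrukol > vultillukol > vultilluhol > vulsilluhol  (by unconditioned shift, intervocalic lenition, palatalisation)
Only 'vulsilluhol' matches the regular Tashoar development of *vurtilrukol.

vulsilluhol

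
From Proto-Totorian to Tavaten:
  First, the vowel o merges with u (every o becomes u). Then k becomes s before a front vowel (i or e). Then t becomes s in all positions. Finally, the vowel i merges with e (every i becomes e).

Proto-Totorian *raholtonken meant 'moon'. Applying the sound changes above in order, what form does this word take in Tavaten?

rahulsunsen

Tavaten: *raholtonken > rahultunken > rahultunsen > rahulsunsen  (by vowel merger, palatalisation, unconditioned shift)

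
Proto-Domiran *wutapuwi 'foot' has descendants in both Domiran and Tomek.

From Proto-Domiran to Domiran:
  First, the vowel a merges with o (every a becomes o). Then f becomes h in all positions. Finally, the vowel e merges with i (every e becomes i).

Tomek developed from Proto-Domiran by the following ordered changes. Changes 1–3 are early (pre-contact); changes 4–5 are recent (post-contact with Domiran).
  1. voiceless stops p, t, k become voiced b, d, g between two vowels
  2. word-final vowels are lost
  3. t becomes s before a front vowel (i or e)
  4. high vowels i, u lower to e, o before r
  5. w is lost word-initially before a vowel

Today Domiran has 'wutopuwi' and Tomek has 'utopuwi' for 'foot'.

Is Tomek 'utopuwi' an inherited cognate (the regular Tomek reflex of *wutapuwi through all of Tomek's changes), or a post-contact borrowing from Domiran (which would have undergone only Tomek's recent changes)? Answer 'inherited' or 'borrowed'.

borrowed

If inherited, *wutapuwi would pass through all of Tomek's changes:
Tomek: start from *wutapuwi.
  rule 1 (intervocalic voicing): wutapuwi → wudabuwi
  rule 2 (apocope): wudabuwi → wudabuw
  rule 3: no change — wudabuw
  rule 4: no change — wudabuw
  rule 5 (glide loss): wudabuw → udabuw
  ⇒ Tomek udabuw
If borrowed from Domiran 'wutopuwi' after the early changes, it would undergo only the recent ones:
  rule 4 (pre-rhotic lowering): no change (wutopuwi)
  rule 5 (glide loss): wutopuwi → utopuwi
  ⇒ as a loan: utopuwi
Tomek 'utopuwi' matches the loan outcome 'utopuwi', not the inherited 'udabuw' — it skipped the early Tomek changes, so it was borrowed from Domiran.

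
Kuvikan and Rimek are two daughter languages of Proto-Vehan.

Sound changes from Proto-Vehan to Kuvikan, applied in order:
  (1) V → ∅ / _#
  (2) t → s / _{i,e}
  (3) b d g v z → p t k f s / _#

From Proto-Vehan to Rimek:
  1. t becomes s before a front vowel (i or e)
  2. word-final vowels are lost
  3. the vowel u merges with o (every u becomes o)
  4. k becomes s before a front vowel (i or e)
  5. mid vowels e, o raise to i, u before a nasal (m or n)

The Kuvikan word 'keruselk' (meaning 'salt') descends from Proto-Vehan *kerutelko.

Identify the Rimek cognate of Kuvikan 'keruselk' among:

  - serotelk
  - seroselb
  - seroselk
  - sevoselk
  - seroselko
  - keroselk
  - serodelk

seroselk

Rimek: start from *kerutelko.
  rule 1 (palatalisation): kerutelko → keruselko
  rule 2 (apocope): keruselko → keruselk
  rule 3 (vowel merger): keruselk → keroselk
  rule 4 (palatalisation): keroselk → seroselk
  rule 5: no change — seroselk
  ⇒ Rimek seroselk
The other candidates each miss or misapply at least one Rimek change.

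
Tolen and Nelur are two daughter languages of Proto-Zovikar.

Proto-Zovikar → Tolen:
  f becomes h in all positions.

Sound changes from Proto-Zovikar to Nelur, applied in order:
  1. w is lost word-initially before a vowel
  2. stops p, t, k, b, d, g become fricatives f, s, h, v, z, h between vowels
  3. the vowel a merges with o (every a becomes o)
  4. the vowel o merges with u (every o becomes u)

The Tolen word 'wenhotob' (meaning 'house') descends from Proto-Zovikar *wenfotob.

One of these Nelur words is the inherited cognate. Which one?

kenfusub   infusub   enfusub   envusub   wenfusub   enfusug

enfusub

Nelur: *wenfotob > enfotob > enfosob > enfusub  (by glide loss, intervocalic lenition, vowel merger)
The other candidates each miss or misapply at least one Nelur change.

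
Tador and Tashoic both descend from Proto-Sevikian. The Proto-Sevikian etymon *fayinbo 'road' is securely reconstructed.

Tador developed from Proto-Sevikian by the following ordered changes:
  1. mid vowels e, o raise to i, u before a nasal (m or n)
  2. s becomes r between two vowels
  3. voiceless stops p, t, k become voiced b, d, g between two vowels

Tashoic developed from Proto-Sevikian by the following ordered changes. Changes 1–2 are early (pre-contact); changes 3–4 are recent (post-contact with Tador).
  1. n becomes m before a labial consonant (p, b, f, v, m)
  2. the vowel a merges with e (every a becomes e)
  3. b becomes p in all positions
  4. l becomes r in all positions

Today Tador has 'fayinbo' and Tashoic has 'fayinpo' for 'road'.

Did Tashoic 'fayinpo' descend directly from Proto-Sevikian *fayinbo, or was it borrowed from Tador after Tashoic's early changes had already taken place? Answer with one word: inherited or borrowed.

borrowed

If inherited, *fayinbo would pass through all of Tashoic's changes:
Tashoic: start from *fayinbo.
  rule 1 (nasal place assimilation): fayinbo → fayimbo
  rule 2 (vowel merger): fayimbo → feyimbo
  rule 3 (unconditioned shift): feyimbo → feyimpo
  rule 4: no change — feyimpo
  ⇒ Tashoic feyimpo
If borrowed from Tador 'fayinbo' after the early changes, it would undergo only the recent ones:
  rule 3 (unconditioned shift): fayinbo → fayinpo
  rule 4 (unconditioned shift): no change (fayinpo)
  ⇒ as a loan: fayinpo
Tashoic 'fayinpo' matches the loan outcome 'fayinpo', not the inherited 'feyimpo' — it skipped the early Tashoic changes, so it was borrowed from Tador.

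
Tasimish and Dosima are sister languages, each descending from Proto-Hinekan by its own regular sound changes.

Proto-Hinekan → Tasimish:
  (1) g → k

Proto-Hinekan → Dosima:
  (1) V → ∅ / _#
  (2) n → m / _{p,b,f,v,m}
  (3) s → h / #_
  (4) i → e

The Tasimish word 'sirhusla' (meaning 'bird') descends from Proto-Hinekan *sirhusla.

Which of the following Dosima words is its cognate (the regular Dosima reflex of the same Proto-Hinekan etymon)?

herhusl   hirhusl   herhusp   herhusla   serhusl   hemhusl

Dosima: *sirhusla
  sirhusla → sirhusl   [apocope]
  sirhusl (rule 2 does not apply)
  sirhusl → hirhusl   [debuccalisation]
  hirhusl → herhusl   [vowel merger]
  giving Dosima herhusl.

herhusl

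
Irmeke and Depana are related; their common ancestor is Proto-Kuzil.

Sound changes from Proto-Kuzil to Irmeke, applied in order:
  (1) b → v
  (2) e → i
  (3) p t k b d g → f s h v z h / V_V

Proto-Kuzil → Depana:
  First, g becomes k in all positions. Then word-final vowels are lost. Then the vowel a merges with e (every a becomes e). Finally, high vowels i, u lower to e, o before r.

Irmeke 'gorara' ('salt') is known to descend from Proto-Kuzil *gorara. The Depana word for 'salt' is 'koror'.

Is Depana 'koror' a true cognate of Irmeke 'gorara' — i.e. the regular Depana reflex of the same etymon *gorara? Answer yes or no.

no

Derive the expected Depana reflex of *gorara:
Depana: *gorara
  gorara → korara   [unconditioned shift]
  korara → korar   [apocope]
  korar → korer   [vowel merger]
  korer (rule 4 does not apply)
  giving Depana korer.
The regular Depana reflex would be 'korer', but the attested form is 'koror'. The correspondence is irregular, so they are not cognates (the Depana form has a different source).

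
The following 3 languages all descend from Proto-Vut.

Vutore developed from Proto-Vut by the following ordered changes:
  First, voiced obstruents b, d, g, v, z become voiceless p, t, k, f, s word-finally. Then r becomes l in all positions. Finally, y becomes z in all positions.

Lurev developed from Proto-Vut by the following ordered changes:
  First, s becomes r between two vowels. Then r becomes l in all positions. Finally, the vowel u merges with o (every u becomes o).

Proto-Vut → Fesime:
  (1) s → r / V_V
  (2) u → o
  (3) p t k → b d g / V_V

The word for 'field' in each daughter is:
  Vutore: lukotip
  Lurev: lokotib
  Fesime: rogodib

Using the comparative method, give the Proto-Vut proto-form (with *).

Position 1: Vutore has l, Lurev has l, Fesime has r. Taking the neighbouring segments as reconstructed: Vutore l could go back to *l or *r; Lurev l could go back to *l or *r; Fesime r can only go back to *r — the one source consistent with every daughter is *r.
Position 3: Vutore has k, Lurev has k, Fesime has g. Lurev preserves k here (none of its changes turn any other segment into k), so the proto-segment is *k.
Position 7: Vutore has p, Lurev has b, Fesime has b. Lurev preserves b here (none of its changes turn any other segment into b), so the proto-segment is *b.
Continuing position by position gives *rukotib; check it forward:
Vutore: *rukotib > rukotip > lukotip  (by final devoicing, unconditioned shift)
Lurev: start from *rukotib.
  rule 1: no change — rukotib
  rule 2 (unconditioned shift): rukotib → lukotib
  rule 3 (vowel merger): lukotib → lokotib
  ⇒ Lurev lokotib
Fesime: start from *rukotib.
  rule 1: no change — rukotib
  rule 2 (vowel merger): rukotib → rokotib
  rule 3 (intervocalic voicing): rokotib → rogodib
  ⇒ Fesime rogodib
No other proto-form is consistent with every reflex, so the reconstruction is *rukotib.

*rukotib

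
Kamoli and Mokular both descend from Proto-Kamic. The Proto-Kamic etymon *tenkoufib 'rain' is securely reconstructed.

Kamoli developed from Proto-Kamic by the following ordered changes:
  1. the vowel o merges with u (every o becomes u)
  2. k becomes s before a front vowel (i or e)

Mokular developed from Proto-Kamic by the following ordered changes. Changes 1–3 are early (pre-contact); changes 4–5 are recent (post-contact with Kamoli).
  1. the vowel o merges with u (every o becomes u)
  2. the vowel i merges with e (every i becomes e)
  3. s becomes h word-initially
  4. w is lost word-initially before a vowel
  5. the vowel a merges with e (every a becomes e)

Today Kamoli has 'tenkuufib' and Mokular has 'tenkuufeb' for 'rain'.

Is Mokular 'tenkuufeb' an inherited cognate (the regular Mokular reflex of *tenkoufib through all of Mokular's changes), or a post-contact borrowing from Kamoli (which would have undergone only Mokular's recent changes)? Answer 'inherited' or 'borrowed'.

inherited

If inherited, *tenkoufib would pass through all of Mokular's changes:
Mokular: *tenkoufib > tenkuufib > tenkuufeb  (by vowel merger, vowel merger)
If borrowed from Kamoli 'tenkuufib' after the early changes, it would undergo only the recent ones:
  rule 4 (glide loss): no change (tenkuufib)
  rule 5 (vowel merger): no change (tenkuufib)
  ⇒ as a loan: tenkuufib
Mokular 'tenkuufeb' matches the inherited outcome exactly, so it is an inherited cognate, not a loan.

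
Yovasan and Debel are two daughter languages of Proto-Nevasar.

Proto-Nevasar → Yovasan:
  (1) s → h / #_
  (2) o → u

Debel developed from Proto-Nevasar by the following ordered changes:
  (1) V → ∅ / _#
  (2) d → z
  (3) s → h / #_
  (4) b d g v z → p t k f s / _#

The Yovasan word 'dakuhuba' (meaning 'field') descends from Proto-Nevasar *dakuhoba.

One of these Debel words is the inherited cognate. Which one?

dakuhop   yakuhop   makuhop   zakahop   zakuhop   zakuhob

zakuhop

Debel: *dakuhoba > dakuhob > zakuhob > zakuhop  (by apocope, unconditioned shift, final devoicing)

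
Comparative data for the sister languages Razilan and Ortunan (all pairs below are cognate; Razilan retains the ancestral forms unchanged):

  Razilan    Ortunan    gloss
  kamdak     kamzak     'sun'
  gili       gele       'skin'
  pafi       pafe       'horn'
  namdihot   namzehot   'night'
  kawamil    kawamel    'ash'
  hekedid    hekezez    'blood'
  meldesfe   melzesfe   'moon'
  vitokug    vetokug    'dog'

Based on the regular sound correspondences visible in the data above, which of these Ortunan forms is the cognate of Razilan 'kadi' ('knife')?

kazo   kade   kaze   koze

hekedid ~ hekezez — Razilan d corresponds to Ortunan z between vowels (before a front vowel).
gili ~ gele, pafi ~ pafe — Razilan i corresponds to Ortunan e word-finally.
Applying these to Razilan 'kadi':
  kadi → kazi   (d→z between vowels (before a front vowel))
  kazi → kaze   (i→e word-finally)
So the Ortunan cognate is 'kaze'.

kaze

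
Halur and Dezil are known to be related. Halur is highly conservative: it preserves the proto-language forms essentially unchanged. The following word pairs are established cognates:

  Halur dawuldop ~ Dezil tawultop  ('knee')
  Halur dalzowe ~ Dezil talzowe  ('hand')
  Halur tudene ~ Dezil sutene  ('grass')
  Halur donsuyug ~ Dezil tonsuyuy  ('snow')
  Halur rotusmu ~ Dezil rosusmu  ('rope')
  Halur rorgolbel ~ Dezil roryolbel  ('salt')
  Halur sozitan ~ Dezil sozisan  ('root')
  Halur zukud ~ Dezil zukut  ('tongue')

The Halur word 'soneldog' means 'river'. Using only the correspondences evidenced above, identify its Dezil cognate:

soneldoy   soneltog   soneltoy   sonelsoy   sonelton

dawuldop ~ tawultop — Halur d corresponds to Dezil t after a consonant, before a back vowel.
donsuyug ~ tonsuyuy — Halur g corresponds to Dezil y word-finally.
Applying these to Halur 'soneldog':
  soneldog → soneltog   (d→t after a consonant, before a back vowel)
  soneltog → soneltoy   (g→y word-finally)
So the Dezil cognate is 'soneltoy'.

soneltoy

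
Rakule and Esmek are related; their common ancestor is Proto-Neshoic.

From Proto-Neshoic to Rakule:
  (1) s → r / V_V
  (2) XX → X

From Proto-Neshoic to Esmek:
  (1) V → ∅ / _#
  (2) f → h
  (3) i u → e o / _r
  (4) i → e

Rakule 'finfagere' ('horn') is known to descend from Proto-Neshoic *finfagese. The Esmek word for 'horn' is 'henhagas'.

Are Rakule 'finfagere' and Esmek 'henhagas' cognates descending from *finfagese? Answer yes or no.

no

Derive the expected Esmek reflex of *finfagese:
Esmek: *finfagese > finfages > hinhages > henhages  (by apocope, unconditioned shift, vowel merger)
The regular Esmek reflex would be 'henhages', but the attested form is 'henhagas'. The correspondence is irregular, so they are not cognates (the Esmek form has a different source).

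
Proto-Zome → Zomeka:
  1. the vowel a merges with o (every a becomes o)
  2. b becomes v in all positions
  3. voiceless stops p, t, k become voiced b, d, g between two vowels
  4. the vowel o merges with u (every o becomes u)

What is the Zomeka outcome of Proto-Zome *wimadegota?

Zomeka: start from *wimadegota.
  rule 1 (vowel merger): wimadegota → wimodegoto
  rule 2: no change — wimodegoto
  rule 3 (intervocalic voicing): wimodegoto → wimodegodo
  rule 4 (vowel merger): wimodegodo → wimudegudu
  ⇒ Zomeka wimudegudu

wimudegudu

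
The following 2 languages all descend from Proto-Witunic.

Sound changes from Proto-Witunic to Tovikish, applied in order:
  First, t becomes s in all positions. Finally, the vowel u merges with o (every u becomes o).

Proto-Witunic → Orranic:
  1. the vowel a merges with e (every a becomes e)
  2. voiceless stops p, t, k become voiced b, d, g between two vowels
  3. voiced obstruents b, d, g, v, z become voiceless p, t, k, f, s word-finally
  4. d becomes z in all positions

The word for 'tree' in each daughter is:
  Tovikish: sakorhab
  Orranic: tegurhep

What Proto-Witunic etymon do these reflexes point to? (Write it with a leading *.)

Position 7: Tovikish has a, Orranic has e. Tovikish preserves a here (none of its changes turn any other segment into a), so the proto-segment is *a.
Position 4: Tovikish has o, Orranic has u. Orranic preserves u here (none of its changes turn any other segment into u), so the proto-segment is *u.
Position 3: Tovikish has k, Orranic has g. Tovikish preserves k here (none of its changes turn any other segment into k), so the proto-segment is *k.
Verify the candidate proto-form against each daughter:
Tovikish: start from *takurhab.
  rule 1 (unconditioned shift): takurhab → sakurhab
  rule 2 (vowel merger): sakurhab → sakorhab
  ⇒ Tovikish sakorhab
Orranic: *takurhab
  takurhab → tekurheb   [vowel merger]
  tekurheb → tegurheb   [intervocalic voicing]
  tegurheb → tegurhep   [final devoicing]
  tegurhep (rule 4 does not apply)
  giving Orranic tegurhep.
Only *takurhab yields all of Tovikish sakorhab, Orranic tegurhep.

*takurhab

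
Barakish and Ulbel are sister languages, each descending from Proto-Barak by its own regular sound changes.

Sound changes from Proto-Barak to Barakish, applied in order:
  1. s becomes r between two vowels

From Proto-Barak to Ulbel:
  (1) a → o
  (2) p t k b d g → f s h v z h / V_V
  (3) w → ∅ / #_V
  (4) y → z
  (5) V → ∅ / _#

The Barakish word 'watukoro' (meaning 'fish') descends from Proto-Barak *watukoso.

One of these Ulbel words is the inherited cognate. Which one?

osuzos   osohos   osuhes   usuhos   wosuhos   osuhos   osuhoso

osuhos

Ulbel: start from *watukoso.
  rule 1 (vowel merger): watukoso → wotukoso
  rule 2 (intervocalic lenition): wotukoso → wosuhoso
  rule 3 (glide loss): wosuhoso → osuhoso
  rule 4: no change — osuhoso
  rule 5 (apocope): osuhoso → osuhos
  ⇒ Ulbel osuhos
Only 'osuhos' matches the regular Ulbel development of *watukoso.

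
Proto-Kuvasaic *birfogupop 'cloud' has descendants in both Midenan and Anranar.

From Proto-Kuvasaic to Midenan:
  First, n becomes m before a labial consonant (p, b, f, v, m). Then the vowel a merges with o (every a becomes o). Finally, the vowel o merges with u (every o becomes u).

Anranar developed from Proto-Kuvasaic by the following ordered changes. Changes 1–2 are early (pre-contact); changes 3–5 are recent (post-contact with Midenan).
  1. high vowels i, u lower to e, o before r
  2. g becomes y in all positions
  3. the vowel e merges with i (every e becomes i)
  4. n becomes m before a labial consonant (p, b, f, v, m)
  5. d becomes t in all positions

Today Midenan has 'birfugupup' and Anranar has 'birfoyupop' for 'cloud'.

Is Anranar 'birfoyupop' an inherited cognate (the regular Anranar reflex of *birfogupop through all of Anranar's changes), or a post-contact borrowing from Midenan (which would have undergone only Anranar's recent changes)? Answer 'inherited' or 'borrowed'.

inherited

If inherited, *birfogupop would pass through all of Anranar's changes:
Anranar: start from *birfogupop.
  rule 1 (pre-rhotic lowering): birfogupop → berfogupop
  rule 2 (unconditioned shift): berfogupop → berfoyupop
  rule 3 (vowel merger): berfoyupop → birfoyupop
  rule 4: no change — birfoyupop
  rule 5: no change — birfoyupop
  ⇒ Anranar birfoyupop
If borrowed from Midenan 'birfugupup' after the early changes, it would undergo only the recent ones:
  rule 3 (vowel merger): no change (birfugupup)
  rule 4 (nasal place assimilation): no change (birfugupup)
  rule 5 (unconditioned shift): no change (birfugupup)
  ⇒ as a loan: birfugupup
Anranar 'birfoyupop' matches the inherited outcome exactly, so it is an inherited cognate, not a loan.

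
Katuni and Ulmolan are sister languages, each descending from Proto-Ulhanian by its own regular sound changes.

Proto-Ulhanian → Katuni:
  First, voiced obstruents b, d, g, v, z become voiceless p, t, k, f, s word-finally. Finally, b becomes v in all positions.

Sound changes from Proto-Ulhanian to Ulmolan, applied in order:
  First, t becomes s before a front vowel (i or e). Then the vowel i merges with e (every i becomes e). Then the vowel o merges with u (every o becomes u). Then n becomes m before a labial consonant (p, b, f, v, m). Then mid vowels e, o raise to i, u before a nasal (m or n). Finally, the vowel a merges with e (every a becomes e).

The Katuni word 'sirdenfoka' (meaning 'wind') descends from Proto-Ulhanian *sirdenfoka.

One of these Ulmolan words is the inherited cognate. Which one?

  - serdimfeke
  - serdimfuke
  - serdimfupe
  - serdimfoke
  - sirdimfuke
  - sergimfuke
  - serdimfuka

serdimfuke

Ulmolan: *sirdenfoka > serdenfoka > serdenfuka > serdemfuka > serdimfuka > serdimfuke  (by vowel merger, vowel merger, nasal place assimilation, pre-nasal raising, vowel merger)
Only 'serdimfuke' matches the regular Ulmolan development of *sirdenfoka.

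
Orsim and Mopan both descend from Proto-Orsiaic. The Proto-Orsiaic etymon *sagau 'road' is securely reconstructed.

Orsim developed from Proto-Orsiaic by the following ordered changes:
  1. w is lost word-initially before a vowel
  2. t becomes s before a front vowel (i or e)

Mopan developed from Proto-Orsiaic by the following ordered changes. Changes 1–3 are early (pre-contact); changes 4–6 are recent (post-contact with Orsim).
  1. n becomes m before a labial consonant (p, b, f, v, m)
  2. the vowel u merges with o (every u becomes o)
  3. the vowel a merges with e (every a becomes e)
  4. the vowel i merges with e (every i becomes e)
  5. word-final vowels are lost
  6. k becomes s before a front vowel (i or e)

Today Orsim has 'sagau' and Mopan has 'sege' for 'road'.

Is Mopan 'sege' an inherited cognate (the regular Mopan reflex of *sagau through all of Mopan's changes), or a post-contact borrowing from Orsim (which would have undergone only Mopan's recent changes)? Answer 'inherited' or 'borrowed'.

inherited

If inherited, *sagau would pass through all of Mopan's changes:
Mopan: start from *sagau.
  rule 1: no change — sagau
  rule 2 (vowel merger): sagau → sagao
  rule 3 (vowel merger): sagao → segeo
  rule 4: no change — segeo
  rule 5 (apocope): segeo → sege
  rule 6: no change — sege
  ⇒ Mopan sege
If borrowed from Orsim 'sagau' after the early changes, it would undergo only the recent ones:
  rule 4 (vowel merger): no change (sagau)
  rule 5 (apocope): sagau → saga
  rule 6 (palatalisation): no change (saga)
  ⇒ as a loan: saga
Mopan 'sege' matches the inherited outcome exactly, so it is an inherited cognate, not a loan.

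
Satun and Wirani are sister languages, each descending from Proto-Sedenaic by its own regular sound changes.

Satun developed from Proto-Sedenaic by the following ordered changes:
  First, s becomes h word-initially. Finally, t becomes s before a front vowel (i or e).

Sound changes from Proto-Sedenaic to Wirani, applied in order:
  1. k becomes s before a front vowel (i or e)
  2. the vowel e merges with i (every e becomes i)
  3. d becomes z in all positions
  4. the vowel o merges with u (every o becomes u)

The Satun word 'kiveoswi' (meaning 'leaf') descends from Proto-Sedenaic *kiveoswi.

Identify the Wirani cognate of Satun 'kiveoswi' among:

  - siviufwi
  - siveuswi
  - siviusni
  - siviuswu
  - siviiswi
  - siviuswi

siviuswi

Wirani: *kiveoswi > siveoswi > sivioswi > siviuswi  (by palatalisation, vowel merger, vowel merger)
Only 'siviuswi' matches the regular Wirani development of *kiveoswi.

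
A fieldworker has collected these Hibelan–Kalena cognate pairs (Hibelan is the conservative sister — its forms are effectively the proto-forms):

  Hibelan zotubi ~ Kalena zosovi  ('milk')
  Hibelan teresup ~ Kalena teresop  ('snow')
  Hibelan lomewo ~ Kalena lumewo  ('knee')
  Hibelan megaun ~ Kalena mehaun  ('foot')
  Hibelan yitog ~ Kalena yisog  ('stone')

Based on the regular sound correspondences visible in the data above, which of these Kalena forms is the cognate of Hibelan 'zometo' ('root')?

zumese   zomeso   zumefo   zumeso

lomewo ~ lumewo — Hibelan o corresponds to Kalena u after a consonant, before a nasal.
yitog ~ yisog — Hibelan t corresponds to Kalena s between vowels (before a back vowel).
Applying these to Hibelan 'zometo':
  zometo → zumeto   (o→u after a consonant, before a nasal)
  zumeto → zumeso   (t→s between vowels (before a back vowel))
So the Kalena cognate is 'zumeso'.

zumeso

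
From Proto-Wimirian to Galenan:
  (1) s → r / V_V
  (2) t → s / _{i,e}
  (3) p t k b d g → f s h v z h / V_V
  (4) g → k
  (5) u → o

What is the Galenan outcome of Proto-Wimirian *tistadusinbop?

Galenan: start from *tistadusinbop.
  rule 1 (rhotacism): tistadusinbop → tistadurinbop
  rule 2 (palatalisation): tistadurinbop → sistadurinbop
  rule 3 (intervocalic lenition): sistadurinbop → sistazurinbop
  rule 4: no change — sistazurinbop
  rule 5 (vowel merger): sistazurinbop → sistazorinbop
  ⇒ Galenan sistazorinbop

sistazorinbop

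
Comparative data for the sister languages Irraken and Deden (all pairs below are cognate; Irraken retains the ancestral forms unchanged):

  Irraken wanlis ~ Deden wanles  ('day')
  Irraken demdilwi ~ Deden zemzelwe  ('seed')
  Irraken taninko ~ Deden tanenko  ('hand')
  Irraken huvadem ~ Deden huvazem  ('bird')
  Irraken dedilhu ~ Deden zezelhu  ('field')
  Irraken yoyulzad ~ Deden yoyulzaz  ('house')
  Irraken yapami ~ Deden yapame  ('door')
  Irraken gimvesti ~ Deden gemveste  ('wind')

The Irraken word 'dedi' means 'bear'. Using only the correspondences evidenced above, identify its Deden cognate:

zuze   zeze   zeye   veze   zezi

zeze

demdilwi ~ zemzelwe, dedilhu ~ zezelhu — Irraken d corresponds to Deden z word-initially before a front vowel.
dedilhu ~ zezelhu — Irraken d corresponds to Deden z between vowels (before a front vowel).
demdilwi ~ zemzelwe, yapami ~ yapame — Irraken i corresponds to Deden e word-finally.
Applying these to Irraken 'dedi':
  dedi → zedi   (d→z word-initially before a front vowel)
  zedi → zezi   (d→z between vowels (before a front vowel))
  zezi → zeze   (i→e word-finally)
So the Deden cognate is 'zeze'.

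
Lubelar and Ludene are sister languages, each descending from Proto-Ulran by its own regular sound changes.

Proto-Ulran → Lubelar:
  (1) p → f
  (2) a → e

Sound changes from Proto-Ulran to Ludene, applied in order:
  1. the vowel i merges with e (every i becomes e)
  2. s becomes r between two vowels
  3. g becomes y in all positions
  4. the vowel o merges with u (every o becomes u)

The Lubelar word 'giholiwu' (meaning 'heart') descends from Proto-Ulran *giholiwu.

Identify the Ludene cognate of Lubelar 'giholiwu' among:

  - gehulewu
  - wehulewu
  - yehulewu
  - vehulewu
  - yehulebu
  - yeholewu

Ludene: *giholiwu > geholewu > yeholewu > yehulewu  (by vowel merger, unconditioned shift, vowel merger)
Among the options, 'yehulewu' alone shows every Ludene change applied in order.

yehulewu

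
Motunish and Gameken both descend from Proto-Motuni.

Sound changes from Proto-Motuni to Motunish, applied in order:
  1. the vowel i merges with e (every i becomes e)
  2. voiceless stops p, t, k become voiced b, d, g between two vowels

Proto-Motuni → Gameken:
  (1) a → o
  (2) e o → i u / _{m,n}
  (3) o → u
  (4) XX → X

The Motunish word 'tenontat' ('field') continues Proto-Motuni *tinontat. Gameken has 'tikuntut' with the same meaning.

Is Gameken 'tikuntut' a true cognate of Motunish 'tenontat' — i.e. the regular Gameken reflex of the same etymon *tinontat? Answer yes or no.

no

Derive the expected Gameken reflex of *tinontat:
Gameken: *tinontat
  tinontat → tinontot   [vowel merger]
  tinontot → tinuntot   [pre-nasal raising]
  tinuntot → tinuntut   [vowel merger]
  tinuntut (rule 4 does not apply)
  giving Gameken tinuntut.
The regular Gameken reflex would be 'tinuntut', but the attested form is 'tikuntut'. The correspondence is irregular, so they are not cognates (the Gameken form has a different source).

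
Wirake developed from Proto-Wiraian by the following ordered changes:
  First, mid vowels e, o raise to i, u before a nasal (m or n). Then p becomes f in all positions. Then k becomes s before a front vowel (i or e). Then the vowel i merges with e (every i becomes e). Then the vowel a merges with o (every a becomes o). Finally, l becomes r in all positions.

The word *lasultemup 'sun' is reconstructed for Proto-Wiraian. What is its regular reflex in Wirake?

Wirake: *lasultemup > lasultimup > lasultimuf > lasultemuf > losultemuf > rosurtemuf  (by pre-nasal raising, unconditioned shift, vowel merger, vowel merger, unconditioned shift)

rosurtemuf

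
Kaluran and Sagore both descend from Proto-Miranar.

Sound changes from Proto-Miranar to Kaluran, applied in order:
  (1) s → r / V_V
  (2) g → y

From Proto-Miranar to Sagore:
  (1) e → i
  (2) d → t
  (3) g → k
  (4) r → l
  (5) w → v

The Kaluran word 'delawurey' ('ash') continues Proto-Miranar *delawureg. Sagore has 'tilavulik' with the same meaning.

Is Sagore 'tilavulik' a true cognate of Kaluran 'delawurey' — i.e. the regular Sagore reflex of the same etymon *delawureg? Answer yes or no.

Derive the expected Sagore reflex of *delawureg:
Sagore: *delawureg
  delawureg → dilawurig   [vowel merger]
  dilawurig → tilawurig   [unconditioned shift]
  tilawurig → tilawurik   [unconditioned shift]
  tilawurik → tilawulik   [unconditioned shift]
  tilawulik → tilavulik   [unconditioned shift]
  giving Sagore tilavulik.
Sagore 'tilavulik' matches the regular reflex exactly, so the pair is cognate.

yes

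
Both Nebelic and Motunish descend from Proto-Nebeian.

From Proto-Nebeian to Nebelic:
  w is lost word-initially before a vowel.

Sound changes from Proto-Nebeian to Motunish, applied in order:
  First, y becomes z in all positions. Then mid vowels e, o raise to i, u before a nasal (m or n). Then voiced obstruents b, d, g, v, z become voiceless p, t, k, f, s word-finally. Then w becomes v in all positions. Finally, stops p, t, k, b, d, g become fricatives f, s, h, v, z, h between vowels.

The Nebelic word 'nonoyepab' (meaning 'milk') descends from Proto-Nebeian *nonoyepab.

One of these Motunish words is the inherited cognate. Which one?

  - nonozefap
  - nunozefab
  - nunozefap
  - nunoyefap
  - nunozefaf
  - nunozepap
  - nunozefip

Motunish: *nonoyepab
  nonoyepab → nonozepab   [unconditioned shift]
  nonozepab → nunozepab   [pre-nasal raising]
  nunozepab → nunozepap   [final devoicing]
  nunozepap (rule 4 does not apply)
  nunozepap → nunozefap   [intervocalic lenition]
  giving Motunish nunozefap.
Only 'nunozefap' matches the regular Motunish development of *nonoyepab.

nunozefap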